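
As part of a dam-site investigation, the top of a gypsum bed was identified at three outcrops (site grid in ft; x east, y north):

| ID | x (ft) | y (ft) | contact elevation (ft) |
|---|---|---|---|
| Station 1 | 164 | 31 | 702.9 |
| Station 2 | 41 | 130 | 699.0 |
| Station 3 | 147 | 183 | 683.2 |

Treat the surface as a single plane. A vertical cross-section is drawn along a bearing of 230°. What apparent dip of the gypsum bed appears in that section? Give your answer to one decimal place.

Two edge vectors: Station 1→Station 2 = (-123, 99, -3.9), Station 1→Station 3 = (-17, 152, -19.7).
Normal n = (Station 1→Station 2) × (Station 1→Station 3) = (-1357.5, -2356.8, -17013).
So ∂z/∂x = −n_x/n_z = −0.07979 and ∂z/∂y = −n_y/n_z = −0.13853.
Unit vector along 230° is (sin 230°, cos 230°) = (-0.7660, -0.6428).
Slope in that direction = a·(-0.7660) + b·(-0.6428) = 0.15017.
Apparent dip = arctan|0.15017| = 8.5° (true dip is 9.1°, so apparent ≤ true as expected).

8.5°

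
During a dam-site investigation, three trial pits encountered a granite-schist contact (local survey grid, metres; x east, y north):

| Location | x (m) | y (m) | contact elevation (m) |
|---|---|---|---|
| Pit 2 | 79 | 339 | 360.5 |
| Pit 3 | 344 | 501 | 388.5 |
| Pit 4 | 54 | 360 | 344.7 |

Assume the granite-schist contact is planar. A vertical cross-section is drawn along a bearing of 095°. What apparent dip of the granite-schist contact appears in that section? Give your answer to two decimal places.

Let the plane be z = a·x + b·y + c.
Pit 3−Pit 2: 265a + 162b = 28;  Pit 4−Pit 2: −25a + 21b = −15.8.
Solving gives a = 0.32736, b = −0.36266.
Unit vector along 095° is (sin 95°, cos 95°) = (0.9962, -0.0872).
Slope in that direction = a·(0.9962) + b·(-0.0872) = 0.35773.
Apparent dip = arctan|0.35773| = 19.68° (true dip is 26.0°, so apparent ≤ true as expected).

19.68°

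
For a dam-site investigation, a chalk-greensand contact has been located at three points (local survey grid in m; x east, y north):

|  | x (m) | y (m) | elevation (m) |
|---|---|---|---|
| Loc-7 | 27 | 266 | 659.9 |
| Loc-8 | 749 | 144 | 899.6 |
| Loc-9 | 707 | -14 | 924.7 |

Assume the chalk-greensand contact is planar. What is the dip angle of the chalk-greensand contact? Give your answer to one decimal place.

Two edge vectors: Loc-7→Loc-8 = (722, -122, 239.7), Loc-7→Loc-9 = (680, -280, 264.8).
Normal n = (Loc-7→Loc-8) × (Loc-7→Loc-9) = (34810.4, -28189.6, -119200).
So ∂z/∂x = −n_x/n_z = 0.29203 and ∂z/∂y = −n_y/n_z = −0.23649.
Gradient magnitude |∇z| = √(a² + b²) = √(0.08528 + 0.05593) = 0.37578.
True dip = arctan(0.37578) = 20.6°, dipping toward NW (azimuth ≈ 309°).

20.6°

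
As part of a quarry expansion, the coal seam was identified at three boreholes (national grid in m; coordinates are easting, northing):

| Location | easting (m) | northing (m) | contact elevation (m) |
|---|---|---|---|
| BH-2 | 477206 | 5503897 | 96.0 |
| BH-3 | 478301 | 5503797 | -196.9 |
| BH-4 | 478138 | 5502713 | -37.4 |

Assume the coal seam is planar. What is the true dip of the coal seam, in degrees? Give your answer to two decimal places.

16.52°

Two edge vectors: BH-2→BH-3 = (1095, -100, -292.9), BH-2→BH-4 = (932, -1184, -133.4).
Normal n = (BH-2→BH-3) × (BH-2→BH-4) = (-333453.6, -126909.8, -1203280).
So ∂z/∂easting = −n_x/n_z = −0.27712 and ∂z/∂northing = −n_y/n_z = −0.10547.
Gradient magnitude |∇z| = √(a² + b²) = √(0.07680 + 0.01112) = 0.29651.
True dip = arctan(0.29651) = 16.52°, dipping toward ENE (azimuth ≈ 069°).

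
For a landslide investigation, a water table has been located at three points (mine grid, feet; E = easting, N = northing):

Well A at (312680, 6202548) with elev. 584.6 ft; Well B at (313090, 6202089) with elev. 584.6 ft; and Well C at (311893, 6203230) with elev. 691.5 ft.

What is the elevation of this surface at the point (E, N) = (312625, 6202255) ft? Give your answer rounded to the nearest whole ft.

775 ft

Two edge vectors: Well A→Well B = (410, -459, 0), Well A→Well C = (-787, 682, 106.9).
Normal n = (Well A→Well B) × (Well A→Well C) = (-49067.1, -43829, -81613).
So ∂z/∂E = −n_x/n_z = −0.60121672 and ∂z/∂N = −n_y/n_z = −0.53703454.
Intercept c from Well A: 584.6 + 187988.44 + 3330982.52 = 3519555.56.
At (312625, 6202255): z = −187955.4 − 3330825.2 + 3519555.56 = 775.0 ft.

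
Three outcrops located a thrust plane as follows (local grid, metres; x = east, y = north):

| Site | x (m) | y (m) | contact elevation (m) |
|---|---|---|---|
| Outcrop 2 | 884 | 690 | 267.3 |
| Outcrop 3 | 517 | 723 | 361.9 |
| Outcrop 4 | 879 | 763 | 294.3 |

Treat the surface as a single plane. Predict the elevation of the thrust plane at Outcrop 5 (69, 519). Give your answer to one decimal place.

390.8 m

Let the plane be z = a·x + b·y + c.
Outcrop 3−Outcrop 2: −367a + 33b = 94.6;  Outcrop 4−Outcrop 2: −5a + 73b = 27.
Solving gives a = −0.22590, b = 0.35439.
Then c = 267.3 − a·884 − b·690 = 222.47.
At (69, 519): z = −15.6 + 183.9 + 222.47 = 390.8 m.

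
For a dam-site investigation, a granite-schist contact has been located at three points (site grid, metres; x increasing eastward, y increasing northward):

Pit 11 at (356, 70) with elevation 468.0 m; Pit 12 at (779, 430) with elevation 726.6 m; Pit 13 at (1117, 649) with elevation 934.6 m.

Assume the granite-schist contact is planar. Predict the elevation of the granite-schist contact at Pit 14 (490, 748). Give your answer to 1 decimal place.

538.7 m

Let the plane be z = a·x + b·y + c.
Pit 12−Pit 11: 423a + 360b = 258.6;  Pit 13−Pit 11: 761a + 579b = 466.6.
Solving gives a = 0.628262, b = −0.019874.
Then c = 468 − a·356 − b·70 = 245.73.
At (490, 748): z = 307.8 − 14.9 + 245.73 = 538.7 m.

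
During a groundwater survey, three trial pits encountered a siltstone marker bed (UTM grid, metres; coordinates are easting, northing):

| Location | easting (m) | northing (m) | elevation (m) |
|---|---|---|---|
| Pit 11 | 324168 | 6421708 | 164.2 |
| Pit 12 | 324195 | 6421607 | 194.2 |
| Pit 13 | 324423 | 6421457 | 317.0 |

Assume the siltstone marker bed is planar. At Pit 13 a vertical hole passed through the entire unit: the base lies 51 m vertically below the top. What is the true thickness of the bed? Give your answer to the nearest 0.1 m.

46.4 m

Two edge vectors: Pit 11→Pit 12 = (27, -101, 30), Pit 11→Pit 13 = (255, -251, 152.8).
Normal n = (Pit 11→Pit 12) × (Pit 11→Pit 13) = (-7902.8, 3524.4, 18978).
So ∂z/∂easting = −n_x/n_z = 0.41642 and ∂z/∂northing = −n_y/n_z = −0.18571.
|∇z| = √(a²+b²) = 0.45595, so dip δ = arctan(0.45595) = 24.51°.
True thickness = vertical thickness × cos δ = 51 × cos 24.51° = 46.4 m.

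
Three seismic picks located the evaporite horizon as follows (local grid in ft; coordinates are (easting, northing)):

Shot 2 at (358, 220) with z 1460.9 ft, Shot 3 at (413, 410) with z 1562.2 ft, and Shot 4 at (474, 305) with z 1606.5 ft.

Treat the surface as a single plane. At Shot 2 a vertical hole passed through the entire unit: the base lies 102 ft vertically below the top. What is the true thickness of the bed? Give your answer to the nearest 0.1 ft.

68.0 ft

Let the plane be z = a·E + b·N + c.
Shot 3−Shot 2: 55a + 190b = 101.3;  Shot 4−Shot 2: 116a + 85b = 145.6.
Solving gives a = 1.09724, b = 0.21554.
|∇z| = √(a²+b²) = 1.11821, so dip δ = arctan(1.11821) = 48.19°.
True thickness = vertical thickness × cos δ = 102 × cos 48.19° = 68.0 ft.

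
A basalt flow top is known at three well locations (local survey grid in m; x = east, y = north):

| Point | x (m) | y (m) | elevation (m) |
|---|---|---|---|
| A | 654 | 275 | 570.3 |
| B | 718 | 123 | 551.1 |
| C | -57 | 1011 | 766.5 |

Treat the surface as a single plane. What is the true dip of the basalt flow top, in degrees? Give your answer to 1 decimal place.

Let the plane be z = a·x + b·y + c.
B−A: 64a − 152b = −19.2;  C−A: −711a + 736b = 196.2.
Solving gives a = −0.25737, b = 0.01795.
Gradient magnitude |∇z| = √(a² + b²) = √(0.06624 + 0.00032) = 0.25799.
True dip = arctan(0.25799) = 14.5°, dipping toward E (azimuth ≈ 094°).

14.5°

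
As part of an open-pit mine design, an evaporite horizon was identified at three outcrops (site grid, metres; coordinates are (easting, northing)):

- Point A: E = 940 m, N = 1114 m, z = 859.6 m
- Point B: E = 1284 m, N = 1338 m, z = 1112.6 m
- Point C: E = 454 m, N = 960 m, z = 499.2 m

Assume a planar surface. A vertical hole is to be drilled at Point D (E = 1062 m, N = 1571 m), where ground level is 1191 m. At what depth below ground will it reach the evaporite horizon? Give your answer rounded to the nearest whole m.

249 m

Let the plane be z = a·E + b·N + c.
Point B−Point A: 344a + 224b = 253;  Point C−Point A: −486a − 154b = −360.4.
Solving gives a = 0.74734, b = −0.01824.
Then c = 859.6 − a·940 − b·1114 = 177.42.
At (1062, 1571): z_contact = 793.7 − 28.7 + 177.42 = 942.4 m.
Depth below ground = 1191 − 942.4 = 249 m.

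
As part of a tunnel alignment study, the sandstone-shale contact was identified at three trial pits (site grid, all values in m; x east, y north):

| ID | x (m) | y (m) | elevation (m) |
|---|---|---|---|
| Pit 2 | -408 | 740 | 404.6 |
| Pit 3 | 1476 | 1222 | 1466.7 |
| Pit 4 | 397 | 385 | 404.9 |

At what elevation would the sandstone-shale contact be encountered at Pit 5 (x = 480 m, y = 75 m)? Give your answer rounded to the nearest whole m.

184 m

Two edge vectors: Pit 2→Pit 3 = (1884, 482, 1062.1), Pit 2→Pit 4 = (805, -355, 0.3).
Normal n = (Pit 2→Pit 3) × (Pit 2→Pit 4) = (377190.1, 854425.3, -1056830).
So ∂z/∂x = −n_x/n_z = 0.35691 and ∂z/∂y = −n_y/n_z = 0.80848.
Intercept c from Pit 2: 404.6 + 145.62 − 598.27 = −48.06.
At (480, 75): z = 171.3 + 60.6 − 48.06 = 183.9 m.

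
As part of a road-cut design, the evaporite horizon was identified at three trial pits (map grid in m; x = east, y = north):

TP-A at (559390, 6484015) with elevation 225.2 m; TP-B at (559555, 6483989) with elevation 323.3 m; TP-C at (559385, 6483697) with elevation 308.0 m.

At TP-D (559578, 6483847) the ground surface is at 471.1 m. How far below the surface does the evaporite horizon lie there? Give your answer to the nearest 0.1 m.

Two edge vectors: TP-A→TP-B = (165, -26, 98.1), TP-A→TP-C = (-5, -318, 82.8).
Normal n = (TP-A→TP-B) × (TP-A→TP-C) = (29043, -14152.5, -52600).
So ∂z/∂x = −n_x/n_z = 0.552148289 and ∂z/∂y = −n_y/n_z = −0.269058935.
Intercept c from TP-A: 225.2 − 308866.23 + 1744582.17 = 1435941.14.
At (559578, 6483847): z_contact = 308970.04 − 1744536.97 + 1435941.14 = 374.21 m.
Depth below ground = 471.1 − 374.21 = 96.9 m.

96.9 m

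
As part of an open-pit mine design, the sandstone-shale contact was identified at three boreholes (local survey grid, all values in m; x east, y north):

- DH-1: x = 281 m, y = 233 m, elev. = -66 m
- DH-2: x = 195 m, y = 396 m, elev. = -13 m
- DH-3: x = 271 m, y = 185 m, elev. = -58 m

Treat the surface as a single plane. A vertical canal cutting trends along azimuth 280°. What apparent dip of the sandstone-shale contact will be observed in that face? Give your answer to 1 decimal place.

33.2°

Two edge vectors: DH-1→DH-2 = (-86, 163, 53), DH-1→DH-3 = (-10, -48, 8).
Normal n = (DH-1→DH-2) × (DH-1→DH-3) = (3848, 158, 5758).
So ∂z/∂x = −n_x/n_z = −0.66829 and ∂z/∂y = −n_y/n_z = −0.02744.
Unit vector along 280° is (sin 280°, cos 280°) = (-0.9848, 0.1736).
Slope in that direction = a·(-0.9848) + b·(0.1736) = 0.65337.
Apparent dip = arctan|0.65337| = 33.2° (true dip is 33.8°, so apparent ≤ true as expected).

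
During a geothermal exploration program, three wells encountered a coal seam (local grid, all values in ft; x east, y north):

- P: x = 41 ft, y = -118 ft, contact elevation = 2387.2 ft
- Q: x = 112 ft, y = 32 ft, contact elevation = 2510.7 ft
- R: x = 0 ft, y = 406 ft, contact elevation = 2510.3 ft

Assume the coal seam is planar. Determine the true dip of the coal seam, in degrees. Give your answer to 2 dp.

48.07°

Two edge vectors: P→Q = (71, 150, 123.5), P→R = (-41, 524, 123.1).
Normal n = (P→Q) × (P→R) = (-46249, -13803.6, 43354).
So ∂z/∂x = −n_x/n_z = 1.06678 and ∂z/∂y = −n_y/n_z = 0.31839.
Gradient magnitude |∇z| = √(a² + b²) = √(1.13801 + 0.10137) = 1.11328.
True dip = arctan(1.11328) = 48.07°, dipping toward WSW (azimuth ≈ 253°).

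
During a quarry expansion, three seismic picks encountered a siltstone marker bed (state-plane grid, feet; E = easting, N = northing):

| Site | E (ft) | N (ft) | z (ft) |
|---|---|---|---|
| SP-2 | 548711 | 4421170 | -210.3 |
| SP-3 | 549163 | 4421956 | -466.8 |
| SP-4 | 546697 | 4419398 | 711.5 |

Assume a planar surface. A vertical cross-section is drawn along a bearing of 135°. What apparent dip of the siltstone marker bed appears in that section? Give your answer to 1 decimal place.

8.7°

Two edge vectors: SP-2→SP-3 = (452, 786, -256.5), SP-2→SP-4 = (-2014, -1772, 921.8).
Normal n = (SP-2→SP-3) × (SP-2→SP-4) = (270016.8, 99937.4, 782060).
So ∂z/∂E = −n_x/n_z = −0.34526 and ∂z/∂N = −n_y/n_z = −0.12779.
Unit vector along 135° is (sin 135°, cos 135°) = (0.7071, -0.7071).
Slope in that direction = a·(0.7071) + b·(-0.7071) = −0.15378.
Apparent dip = arctan|0.15378| = 8.7° (true dip is 20.2°, so apparent ≤ true as expected).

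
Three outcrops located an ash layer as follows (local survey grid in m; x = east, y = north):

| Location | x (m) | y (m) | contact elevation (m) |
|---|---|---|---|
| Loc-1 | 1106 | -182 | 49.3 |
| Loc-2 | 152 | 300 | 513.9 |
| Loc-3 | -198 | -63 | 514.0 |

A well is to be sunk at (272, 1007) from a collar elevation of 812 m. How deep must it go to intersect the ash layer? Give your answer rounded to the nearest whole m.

114 m

Two edge vectors: Loc-1→Loc-2 = (-954, 482, 464.6), Loc-1→Loc-3 = (-1304, 119, 464.7).
Normal n = (Loc-1→Loc-2) × (Loc-1→Loc-3) = (168698, -162514.6, 515002).
So ∂z/∂x = −n_x/n_z = −0.32757 and ∂z/∂y = −n_y/n_z = 0.31556.
Intercept c from Loc-1: 49.3 + 362.29 + 57.43 = 469.02.
At (272, 1007): z_contact = −89.1 + 317.8 + 469.02 = 697.7 m.
Depth below ground = 812 − 697.7 = 114 m.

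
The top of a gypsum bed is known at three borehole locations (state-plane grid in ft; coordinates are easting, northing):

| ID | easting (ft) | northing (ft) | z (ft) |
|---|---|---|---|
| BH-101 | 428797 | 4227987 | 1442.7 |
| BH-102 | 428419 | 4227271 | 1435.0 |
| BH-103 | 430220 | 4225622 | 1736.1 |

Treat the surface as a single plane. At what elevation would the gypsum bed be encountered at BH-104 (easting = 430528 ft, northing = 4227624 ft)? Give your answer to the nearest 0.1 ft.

Two edge vectors: BH-101→BH-102 = (-378, -716, -7.7), BH-101→BH-103 = (1423, -2365, 293.4).
Normal n = (BH-101→BH-102) × (BH-101→BH-103) = (-228284.9, 99948.1, 1912838).
So ∂z/∂easting = −n_x/n_z = 0.119343562 and ∂z/∂northing = −n_y/n_z = −0.052251210.
Intercept c from BH-101: 1442.7 − 51174.16 + 220917.44 = 171185.98.
At (430528, 4227624): z = 51380.7 − 220898.5 + 171185.98 = 1668.3 ft.

1668.3 ft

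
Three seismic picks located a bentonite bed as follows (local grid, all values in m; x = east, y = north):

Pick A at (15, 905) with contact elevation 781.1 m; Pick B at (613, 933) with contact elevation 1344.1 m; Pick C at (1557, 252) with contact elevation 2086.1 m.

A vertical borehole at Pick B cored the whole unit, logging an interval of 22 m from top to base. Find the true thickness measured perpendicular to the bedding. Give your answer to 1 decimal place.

15.9 m

Let the plane be z = a·x + b·y + c.
Pick B−Pick A: 598a + 28b = 563;  Pick C−Pick A: 1542a − 653b = 1305.
Solving gives a = 0.93200, b = 0.20236.
|∇z| = √(a²+b²) = 0.95371, so dip δ = arctan(0.95371) = 43.64°.
True thickness = vertical thickness × cos δ = 22 × cos 43.64° = 15.9 m.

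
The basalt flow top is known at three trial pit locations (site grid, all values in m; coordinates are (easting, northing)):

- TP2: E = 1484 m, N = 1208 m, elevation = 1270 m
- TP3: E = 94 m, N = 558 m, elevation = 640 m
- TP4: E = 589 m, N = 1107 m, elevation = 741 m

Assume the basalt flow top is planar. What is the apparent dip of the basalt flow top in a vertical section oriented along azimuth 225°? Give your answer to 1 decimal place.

9.9°

Two edge vectors: TP2→TP3 = (-1390, -650, -630), TP2→TP4 = (-895, -101, -529).
Normal n = (TP2→TP3) × (TP2→TP4) = (280220, -171460, -441360).
So ∂z/∂E = −n_x/n_z = 0.63490 and ∂z/∂N = −n_y/n_z = −0.38848.
Unit vector along 225° is (sin 225°, cos 225°) = (-0.7071, -0.7071).
Slope in that direction = a·(-0.7071) + b·(-0.7071) = −0.17425.
Apparent dip = arctan|0.17425| = 9.9° (true dip is 36.7°, so apparent ≤ true as expected).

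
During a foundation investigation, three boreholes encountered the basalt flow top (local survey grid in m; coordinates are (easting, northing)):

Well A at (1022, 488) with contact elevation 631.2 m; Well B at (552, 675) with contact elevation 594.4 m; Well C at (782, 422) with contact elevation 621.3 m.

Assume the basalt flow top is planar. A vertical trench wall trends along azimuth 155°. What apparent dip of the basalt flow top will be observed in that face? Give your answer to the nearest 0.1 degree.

4.2°

Let the plane be z = a·E + b·N + c.
Well B−Well A: −470a + 187b = −36.8;  Well C−Well A: −240a − 66b = −9.9.
Solving gives a = 0.05639, b = −0.05506.
Unit vector along 155° is (sin 155°, cos 155°) = (0.4226, -0.9063).
Slope in that direction = a·(0.4226) + b·(-0.9063) = 0.07373.
Apparent dip = arctan|0.07373| = 4.2° (true dip is 4.5°, so apparent ≤ true as expected).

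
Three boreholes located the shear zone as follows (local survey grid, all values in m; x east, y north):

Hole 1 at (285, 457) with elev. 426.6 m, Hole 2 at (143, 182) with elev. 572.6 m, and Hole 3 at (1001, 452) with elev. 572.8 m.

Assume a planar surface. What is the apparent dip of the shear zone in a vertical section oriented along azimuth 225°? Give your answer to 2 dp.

Two edge vectors: Hole 1→Hole 2 = (-142, -275, 146), Hole 1→Hole 3 = (716, -5, 146.2).
Normal n = (Hole 1→Hole 2) × (Hole 1→Hole 3) = (-39475, 125296.4, 197610).
So ∂z/∂x = −n_x/n_z = 0.19976 and ∂z/∂y = −n_y/n_z = −0.63406.
Unit vector along 225° is (sin 225°, cos 225°) = (-0.7071, -0.7071).
Slope in that direction = a·(-0.7071) + b·(-0.7071) = 0.30709.
Apparent dip = arctan|0.30709| = 17.07° (true dip is 33.6°, so apparent ≤ true as expected).

17.07°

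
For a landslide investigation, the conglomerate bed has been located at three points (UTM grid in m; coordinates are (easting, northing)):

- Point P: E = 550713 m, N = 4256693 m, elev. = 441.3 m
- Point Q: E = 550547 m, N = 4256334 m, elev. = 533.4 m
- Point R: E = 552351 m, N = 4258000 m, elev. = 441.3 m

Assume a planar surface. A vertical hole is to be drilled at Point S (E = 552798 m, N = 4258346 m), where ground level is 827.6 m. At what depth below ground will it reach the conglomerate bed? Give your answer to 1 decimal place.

382.0 m

Two edge vectors: Point P→Point Q = (-166, -359, 92.1), Point P→Point R = (1638, 1307, 0).
Normal n = (Point P→Point Q) × (Point P→Point R) = (-120374.7, 150859.8, 371080).
So ∂z/∂E = −n_x/n_z = 0.324390158 and ∂z/∂N = −n_y/n_z = −0.406542525.
Intercept c from Point P: 441.3 − 178645.88 + 1730526.72 = 1552322.14.
At (552798, 4258346): z_contact = 179322.23 − 1731198.73 + 1552322.14 = 445.64 m.
Depth below ground = 827.6 − 445.64 = 382.0 m.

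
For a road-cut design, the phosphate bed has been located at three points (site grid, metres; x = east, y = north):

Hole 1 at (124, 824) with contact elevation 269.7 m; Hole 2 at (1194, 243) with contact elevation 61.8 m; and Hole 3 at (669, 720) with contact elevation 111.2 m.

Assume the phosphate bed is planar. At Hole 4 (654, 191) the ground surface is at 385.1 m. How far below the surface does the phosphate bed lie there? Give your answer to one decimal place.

Let the plane be z = a·x + b·y + c.
Hole 2−Hole 1: 1070a − 581b = −207.9;  Hole 3−Hole 1: 545a − 104b = −158.5.
Solving gives a = −0.343130, b = −0.274095.
Then c = 269.7 − a·124 − b·824 = 538.10.
At (654, 191): z_contact = −224.41 − 52.35 + 538.10 = 261.34 m.
Depth below ground = 385.1 − 261.34 = 123.8 m.

123.8 m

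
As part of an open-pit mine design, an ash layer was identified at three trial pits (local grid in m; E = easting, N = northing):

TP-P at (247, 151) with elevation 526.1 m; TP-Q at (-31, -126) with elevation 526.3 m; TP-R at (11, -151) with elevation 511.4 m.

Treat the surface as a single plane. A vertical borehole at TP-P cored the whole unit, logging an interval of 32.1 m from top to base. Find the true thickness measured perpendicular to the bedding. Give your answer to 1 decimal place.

Two edge vectors: TP-P→TP-Q = (-278, -277, 0.2), TP-P→TP-R = (-236, -302, -14.7).
Normal n = (TP-P→TP-Q) × (TP-P→TP-R) = (4132.3, -4133.8, 18584).
So ∂z/∂E = −n_x/n_z = −0.22236 and ∂z/∂N = −n_y/n_z = 0.22244.
|∇z| = √(a²+b²) = 0.31452, so dip δ = arctan(0.31452) = 17.46°.
True thickness = vertical thickness × cos δ = 32.1 × cos 17.46° = 30.6 m.

30.6 m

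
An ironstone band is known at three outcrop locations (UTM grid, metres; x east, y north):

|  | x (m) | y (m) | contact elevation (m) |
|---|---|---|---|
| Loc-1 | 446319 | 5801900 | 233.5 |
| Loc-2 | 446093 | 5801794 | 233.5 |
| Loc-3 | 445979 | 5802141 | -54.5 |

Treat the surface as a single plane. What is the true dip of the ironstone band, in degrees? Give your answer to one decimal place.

Let the plane be z = a·x + b·y + c.
Loc-2−Loc-1: −226a − 106b = 0;  Loc-3−Loc-1: −340a + 241b = −288.
Solving gives a = 0.33730, b = −0.71916.
Gradient magnitude |∇z| = √(a² + b²) = √(0.11377 + 0.51719) = 0.79433.
True dip = arctan(0.79433) = 38.5°, dipping toward NNW (azimuth ≈ 335°).

38.5°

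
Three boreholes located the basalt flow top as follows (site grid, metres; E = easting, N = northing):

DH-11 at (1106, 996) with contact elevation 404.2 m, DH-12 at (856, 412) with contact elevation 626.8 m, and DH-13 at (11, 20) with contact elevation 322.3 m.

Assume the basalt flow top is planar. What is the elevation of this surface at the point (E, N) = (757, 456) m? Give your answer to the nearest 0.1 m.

531.0 m

Let the plane be z = a·E + b·N + c.
DH-12−DH-11: −250a − 584b = 222.6;  DH-13−DH-11: −1095a − 976b = −81.9.
Solving gives a = 0.670292, b = −0.668105.
Then c = 404.2 − a·1106 − b·996 = 328.29.
At (757, 456): z = 507.4 − 304.7 + 328.29 = 531.0 m.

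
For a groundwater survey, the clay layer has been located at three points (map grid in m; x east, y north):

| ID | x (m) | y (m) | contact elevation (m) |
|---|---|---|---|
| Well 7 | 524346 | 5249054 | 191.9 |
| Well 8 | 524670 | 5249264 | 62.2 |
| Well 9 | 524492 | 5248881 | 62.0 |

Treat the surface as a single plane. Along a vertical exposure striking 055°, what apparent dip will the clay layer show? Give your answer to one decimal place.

17.6°

Two edge vectors: Well 7→Well 8 = (324, 210, -129.7), Well 7→Well 9 = (146, -173, -129.9).
Normal n = (Well 7→Well 8) × (Well 7→Well 9) = (-49717.1, 23151.4, -86712).
So ∂z/∂x = −n_x/n_z = −0.57336 and ∂z/∂y = −n_y/n_z = 0.26699.
Unit vector along 055° is (sin 55°, cos 55°) = (0.8192, 0.5736).
Slope in that direction = a·(0.8192) + b·(0.5736) = −0.31653.
Apparent dip = arctan|0.31653| = 17.6° (true dip is 32.3°, so apparent ≤ true as expected).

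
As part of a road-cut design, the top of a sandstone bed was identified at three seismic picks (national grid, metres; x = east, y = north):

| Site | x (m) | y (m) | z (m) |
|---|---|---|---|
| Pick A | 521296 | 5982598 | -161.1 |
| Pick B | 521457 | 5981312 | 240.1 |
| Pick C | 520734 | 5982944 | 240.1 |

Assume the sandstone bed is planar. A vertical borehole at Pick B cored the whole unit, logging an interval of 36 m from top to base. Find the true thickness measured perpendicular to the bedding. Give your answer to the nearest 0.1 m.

24.5 m

Let the plane be z = a·x + b·y + c.
Pick B−Pick A: 161a − 1286b = 401.2;  Pick C−Pick A: −562a + 346b = 401.2.
Solving gives a = −0.98161, b = −0.43487.
|∇z| = √(a²+b²) = 1.07362, so dip δ = arctan(1.07362) = 47.03°.
True thickness = vertical thickness × cos δ = 36 × cos 47.03° = 24.5 m.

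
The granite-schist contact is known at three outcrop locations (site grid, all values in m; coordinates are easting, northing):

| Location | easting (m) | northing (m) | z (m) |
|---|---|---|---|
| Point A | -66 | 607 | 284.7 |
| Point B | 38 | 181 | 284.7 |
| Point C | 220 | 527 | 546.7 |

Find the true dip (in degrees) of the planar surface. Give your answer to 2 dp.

45.34°

Two edge vectors: Point A→Point B = (104, -426, 0), Point A→Point C = (286, -80, 262).
Normal n = (Point A→Point B) × (Point A→Point C) = (-111612, -27248, 113516).
So ∂z/∂easting = −n_x/n_z = 0.98323 and ∂z/∂northing = −n_y/n_z = 0.24004.
Gradient magnitude |∇z| = √(a² + b²) = √(0.96674 + 0.05762) = 1.01210.
True dip = arctan(1.01210) = 45.34°, dipping toward WSW (azimuth ≈ 256°).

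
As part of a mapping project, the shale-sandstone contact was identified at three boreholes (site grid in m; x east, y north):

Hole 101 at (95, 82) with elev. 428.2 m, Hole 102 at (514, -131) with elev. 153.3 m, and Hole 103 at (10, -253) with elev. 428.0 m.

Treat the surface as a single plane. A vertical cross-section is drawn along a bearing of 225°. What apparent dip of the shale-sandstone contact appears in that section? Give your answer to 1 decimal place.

Two edge vectors: Hole 101→Hole 102 = (419, -213, -274.9), Hole 101→Hole 103 = (-85, -335, -0.2).
Normal n = (Hole 101→Hole 102) × (Hole 101→Hole 103) = (-92048.9, 23450.3, -158470).
So ∂z/∂x = −n_x/n_z = −0.58086 and ∂z/∂y = −n_y/n_z = 0.14798.
Unit vector along 225° is (sin 225°, cos 225°) = (-0.7071, -0.7071).
Slope in that direction = a·(-0.7071) + b·(-0.7071) = 0.30609.
Apparent dip = arctan|0.30609| = 17.0° (true dip is 30.9°, so apparent ≤ true as expected).

17.0°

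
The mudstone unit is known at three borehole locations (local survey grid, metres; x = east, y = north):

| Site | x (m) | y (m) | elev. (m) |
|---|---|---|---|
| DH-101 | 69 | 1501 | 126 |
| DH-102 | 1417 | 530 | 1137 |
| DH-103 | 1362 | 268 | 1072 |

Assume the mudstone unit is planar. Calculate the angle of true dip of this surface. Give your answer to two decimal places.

Two edge vectors: DH-101→DH-102 = (1348, -971, 1011), DH-101→DH-103 = (1293, -1233, 946).
Normal n = (DH-101→DH-102) × (DH-101→DH-103) = (327997, 32015, -406581).
So ∂z/∂x = −n_x/n_z = 0.80672 and ∂z/∂y = −n_y/n_z = 0.07874.
Gradient magnitude |∇z| = √(a² + b²) = √(0.65080 + 0.00620) = 0.81055.
True dip = arctan(0.81055) = 39.03°, dipping toward W (azimuth ≈ 264°).

39.03°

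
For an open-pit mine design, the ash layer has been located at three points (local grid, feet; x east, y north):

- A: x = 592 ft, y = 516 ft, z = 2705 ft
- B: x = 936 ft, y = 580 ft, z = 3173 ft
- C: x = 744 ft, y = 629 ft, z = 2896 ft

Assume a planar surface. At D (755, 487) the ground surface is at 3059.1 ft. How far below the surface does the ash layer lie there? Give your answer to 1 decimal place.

121.3 ft

Two edge vectors: A→B = (344, 64, 468), A→C = (152, 113, 191).
Normal n = (A→B) × (A→C) = (-40660, 5432, 29144).
So ∂z/∂x = −n_x/n_z = 1.39514 and ∂z/∂y = −n_y/n_z = −0.18638.
Intercept c from A: 2705 − 825.92 + 96.17 = 1975.25.
At (755, 487): z_contact = 1053.33 − 90.77 + 1975.25 = 2937.81 ft.
Depth below ground = 3059.1 − 2937.81 = 121.3 ft.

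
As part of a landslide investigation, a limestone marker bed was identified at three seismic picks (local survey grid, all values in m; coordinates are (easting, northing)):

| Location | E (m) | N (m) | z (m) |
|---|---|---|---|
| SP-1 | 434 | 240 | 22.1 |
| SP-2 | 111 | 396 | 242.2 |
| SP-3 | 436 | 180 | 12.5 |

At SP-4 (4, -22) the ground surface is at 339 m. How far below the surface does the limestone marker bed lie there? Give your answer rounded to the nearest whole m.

Two edge vectors: SP-1→SP-2 = (-323, 156, 220.1), SP-1→SP-3 = (2, -60, -9.6).
Normal n = (SP-1→SP-2) × (SP-1→SP-3) = (11708.4, -2660.6, 19068).
So ∂z/∂E = −n_x/n_z = −0.61403 and ∂z/∂N = −n_y/n_z = 0.13953.
Intercept c from SP-1: 22.1 + 266.49 − 33.49 = 255.10.
At (4, -22): z_contact = −2.5 − 3.1 + 255.10 = 249.6 m.
Depth below ground = 339 − 249.6 = 89 m.

89 m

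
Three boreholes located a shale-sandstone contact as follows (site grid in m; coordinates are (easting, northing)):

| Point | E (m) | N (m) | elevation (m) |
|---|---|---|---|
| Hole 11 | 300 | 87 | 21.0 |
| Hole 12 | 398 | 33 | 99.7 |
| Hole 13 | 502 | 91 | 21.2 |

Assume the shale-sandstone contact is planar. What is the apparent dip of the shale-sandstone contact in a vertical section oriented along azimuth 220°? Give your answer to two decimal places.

46.61°

Let the plane be z = a·E + b·N + c.
Hole 12−Hole 11: 98a − 54b = 78.7;  Hole 13−Hole 11: 202a + 4b = 0.2.
Solving gives a = 0.02881, b = −1.40512.
Unit vector along 220° is (sin 220°, cos 220°) = (-0.6428, -0.7660).
Slope in that direction = a·(-0.6428) + b·(-0.7660) = 1.05786.
Apparent dip = arctan|1.05786| = 46.61° (true dip is 54.6°, so apparent ≤ true as expected).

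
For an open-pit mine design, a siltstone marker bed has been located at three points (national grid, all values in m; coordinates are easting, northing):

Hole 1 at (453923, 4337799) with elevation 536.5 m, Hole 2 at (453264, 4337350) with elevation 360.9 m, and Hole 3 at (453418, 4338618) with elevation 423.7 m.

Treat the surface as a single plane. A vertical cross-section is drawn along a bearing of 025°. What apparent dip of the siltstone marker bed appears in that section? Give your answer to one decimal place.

Let the plane be z = a·easting + b·northing + c.
Hole 2−Hole 1: −659a − 449b = −175.6;  Hole 3−Hole 1: −505a + 819b = −112.8.
Solving gives a = 0.25371, b = 0.01871.
Unit vector along 025° is (sin 25°, cos 25°) = (0.4226, 0.9063).
Slope in that direction = a·(0.4226) + b·(0.9063) = 0.12418.
Apparent dip = arctan|0.12418| = 7.1° (true dip is 14.3°, so apparent ≤ true as expected).

7.1°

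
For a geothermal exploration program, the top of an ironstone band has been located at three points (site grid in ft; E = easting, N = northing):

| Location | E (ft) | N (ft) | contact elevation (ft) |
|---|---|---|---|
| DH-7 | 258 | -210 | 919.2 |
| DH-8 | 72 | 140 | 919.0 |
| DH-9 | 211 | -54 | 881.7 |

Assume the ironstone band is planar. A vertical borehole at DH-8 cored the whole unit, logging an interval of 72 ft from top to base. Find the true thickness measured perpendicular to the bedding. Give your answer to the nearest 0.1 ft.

Two edge vectors: DH-7→DH-8 = (-186, 350, -0.2), DH-7→DH-9 = (-47, 156, -37.5).
Normal n = (DH-7→DH-8) × (DH-7→DH-9) = (-13093.8, -6965.6, -12566).
So ∂z/∂E = −n_x/n_z = −1.04200 and ∂z/∂N = −n_y/n_z = −0.55432.
|∇z| = √(a²+b²) = 1.18027, so dip δ = arctan(1.18027) = 49.73°.
True thickness = vertical thickness × cos δ = 72 × cos 49.73° = 46.5 ft.

46.5 ft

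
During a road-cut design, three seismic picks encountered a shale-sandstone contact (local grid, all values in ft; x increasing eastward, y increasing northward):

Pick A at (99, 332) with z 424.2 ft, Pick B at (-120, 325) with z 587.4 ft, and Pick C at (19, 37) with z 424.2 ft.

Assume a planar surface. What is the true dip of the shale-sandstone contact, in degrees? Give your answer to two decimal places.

Two edge vectors: Pick A→Pick B = (-219, -7, 163.2), Pick A→Pick C = (-80, -295, 0).
Normal n = (Pick A→Pick B) × (Pick A→Pick C) = (48144, -13056, 64045).
So ∂z/∂x = −n_x/n_z = −0.75172 and ∂z/∂y = −n_y/n_z = 0.20386.
Gradient magnitude |∇z| = √(a² + b²) = √(0.56509 + 0.04156) = 0.77887.
True dip = arctan(0.77887) = 37.91°, dipping toward ESE (azimuth ≈ 105°).

37.91°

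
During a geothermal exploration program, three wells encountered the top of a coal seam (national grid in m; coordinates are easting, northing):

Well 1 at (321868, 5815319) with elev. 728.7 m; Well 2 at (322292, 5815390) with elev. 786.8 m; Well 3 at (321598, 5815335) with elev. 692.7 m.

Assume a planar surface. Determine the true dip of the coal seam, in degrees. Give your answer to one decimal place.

7.7°

Two edge vectors: Well 1→Well 2 = (424, 71, 58.1), Well 1→Well 3 = (-270, 16, -36).
Normal n = (Well 1→Well 2) × (Well 1→Well 3) = (-3485.6, -423, 25954).
So ∂z/∂easting = −n_x/n_z = 0.13430 and ∂z/∂northing = −n_y/n_z = 0.01630.
Gradient magnitude |∇z| = √(a² + b²) = √(0.01804 + 0.00027) = 0.13528.
True dip = arctan(0.13528) = 7.7°, dipping toward W (azimuth ≈ 263°).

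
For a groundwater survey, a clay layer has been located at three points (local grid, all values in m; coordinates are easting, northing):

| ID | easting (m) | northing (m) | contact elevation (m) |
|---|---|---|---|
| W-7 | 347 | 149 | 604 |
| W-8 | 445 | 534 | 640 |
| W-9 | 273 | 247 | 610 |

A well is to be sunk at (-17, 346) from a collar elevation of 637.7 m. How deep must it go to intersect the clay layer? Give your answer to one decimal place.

Let the plane be z = a·easting + b·northing + c.
W-8−W-7: 98a + 385b = 36;  W-9−W-7: −74a + 98b = 6.
Solving gives a = 0.03197, b = 0.08537.
Then c = 604 − a·347 − b·149 = 580.19.
At (-17, 346): z_contact = −0.54 + 29.54 + 580.19 = 609.18 m.
Depth below ground = 637.7 − 609.18 = 28.5 m.

28.5 m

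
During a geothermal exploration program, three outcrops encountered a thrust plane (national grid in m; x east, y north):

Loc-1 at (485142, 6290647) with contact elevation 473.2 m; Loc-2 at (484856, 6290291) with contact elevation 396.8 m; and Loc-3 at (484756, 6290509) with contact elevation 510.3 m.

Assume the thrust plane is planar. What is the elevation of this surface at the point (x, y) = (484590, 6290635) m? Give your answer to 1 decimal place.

602.1 m

Two edge vectors: Loc-1→Loc-2 = (-286, -356, -76.4), Loc-1→Loc-3 = (-386, -138, 37.1).
Normal n = (Loc-1→Loc-2) × (Loc-1→Loc-3) = (-23750.8, 40101, -97948).
So ∂z/∂x = −n_x/n_z = −0.242483767 and ∂z/∂y = −n_y/n_z = 0.409411116.
Intercept c from Loc-1: 473.2 + 117639.06 − 2575460.81 = −2457348.55.
At (484590, 6290635): z = −117505.2 + 2575455.9 − 2457348.55 = 602.1 m.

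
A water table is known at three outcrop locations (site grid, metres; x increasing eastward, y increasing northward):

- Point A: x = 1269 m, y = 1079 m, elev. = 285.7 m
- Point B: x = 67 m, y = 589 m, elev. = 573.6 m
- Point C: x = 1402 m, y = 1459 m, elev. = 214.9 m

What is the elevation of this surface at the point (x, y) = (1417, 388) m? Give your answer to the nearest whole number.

Let the plane be z = a·x + b·y + c.
Point B−Point A: −1202a − 490b = 287.9;  Point C−Point A: 133a + 380b = −70.8.
Solving gives a = −0.19079, b = −0.11954.
Then c = 285.7 − a·1269 − b·1079 = 656.79.
At (1417, 388): z = −270.3 − 46.4 + 656.79 = 340.1 m.

340 m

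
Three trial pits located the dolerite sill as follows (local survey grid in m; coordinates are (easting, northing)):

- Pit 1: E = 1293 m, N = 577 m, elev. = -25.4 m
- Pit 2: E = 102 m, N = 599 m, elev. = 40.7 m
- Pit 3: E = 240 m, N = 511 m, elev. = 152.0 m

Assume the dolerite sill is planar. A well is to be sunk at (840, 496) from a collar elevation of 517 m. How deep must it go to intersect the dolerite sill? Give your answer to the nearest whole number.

Two edge vectors: Pit 1→Pit 2 = (-1191, 22, 66.1), Pit 1→Pit 3 = (-1053, -66, 177.4).
Normal n = (Pit 1→Pit 2) × (Pit 1→Pit 3) = (8265.4, 141680.1, 101772).
So ∂z/∂E = −n_x/n_z = −0.08121 and ∂z/∂N = −n_y/n_z = −1.39213.
Intercept c from Pit 1: -25.4 + 105.01 + 803.26 = 882.87.
At (840, 496): z_contact = −68.2 − 690.5 + 882.87 = 124.2 m.
Depth below ground = 517 − 124.2 = 393 m.

393 m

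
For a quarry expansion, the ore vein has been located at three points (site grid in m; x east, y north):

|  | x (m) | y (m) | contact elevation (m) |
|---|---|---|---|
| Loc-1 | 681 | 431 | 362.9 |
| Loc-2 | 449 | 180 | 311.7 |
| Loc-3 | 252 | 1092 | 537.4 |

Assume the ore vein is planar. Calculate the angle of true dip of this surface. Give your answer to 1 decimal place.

Let the plane be z = a·x + b·y + c.
Loc-2−Loc-1: −232a − 251b = −51.2;  Loc-3−Loc-1: −429a + 661b = 174.5.
Solving gives a = −0.03814, b = 0.23924.
Gradient magnitude |∇z| = √(a² + b²) = √(0.00145 + 0.05724) = 0.24226.
True dip = arctan(0.24226) = 13.6°, dipping toward S (azimuth ≈ 171°).

13.6°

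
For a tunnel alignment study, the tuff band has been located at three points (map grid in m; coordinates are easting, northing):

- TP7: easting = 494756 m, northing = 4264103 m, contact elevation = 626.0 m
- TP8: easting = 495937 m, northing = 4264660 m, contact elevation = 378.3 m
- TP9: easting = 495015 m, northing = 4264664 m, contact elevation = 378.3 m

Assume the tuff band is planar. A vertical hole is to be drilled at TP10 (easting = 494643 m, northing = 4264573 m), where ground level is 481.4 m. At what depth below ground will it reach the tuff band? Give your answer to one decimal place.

Two edge vectors: TP7→TP8 = (1181, 557, -247.7), TP7→TP9 = (259, 561, -247.7).
Normal n = (TP7→TP8) × (TP7→TP9) = (990.8, 228379.4, 518278).
So ∂z/∂easting = −n_x/n_z = −0.001911715 and ∂z/∂northing = −n_y/n_z = −0.440650385.
Intercept c from TP7: 626 + 945.83 + 1878978.63 = 1880550.46.
At (494643, 4264573): z_contact = −945.62 − 1879185.73 + 1880550.46 = 419.11 m.
Depth below ground = 481.4 − 419.11 = 62.3 m.

62.3 m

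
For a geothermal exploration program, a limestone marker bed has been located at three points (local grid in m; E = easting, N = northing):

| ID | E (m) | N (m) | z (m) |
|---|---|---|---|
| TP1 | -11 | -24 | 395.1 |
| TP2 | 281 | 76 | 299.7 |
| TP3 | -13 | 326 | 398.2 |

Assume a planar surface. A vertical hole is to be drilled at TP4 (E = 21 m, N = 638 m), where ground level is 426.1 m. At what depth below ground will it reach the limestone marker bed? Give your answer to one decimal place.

36.9 m

Two edge vectors: TP1→TP2 = (292, 100, -95.4), TP1→TP3 = (-2, 350, 3.1).
Normal n = (TP1→TP2) × (TP1→TP3) = (33700, -714.4, 102400).
So ∂z/∂E = −n_x/n_z = −0.32910 and ∂z/∂N = −n_y/n_z = 0.00698.
Intercept c from TP1: 395.1 − 3.62 + 0.17 = 391.65.
At (21, 638): z_contact = −6.91 + 4.45 + 391.65 = 389.19 m.
Depth below ground = 426.1 − 389.19 = 36.9 m.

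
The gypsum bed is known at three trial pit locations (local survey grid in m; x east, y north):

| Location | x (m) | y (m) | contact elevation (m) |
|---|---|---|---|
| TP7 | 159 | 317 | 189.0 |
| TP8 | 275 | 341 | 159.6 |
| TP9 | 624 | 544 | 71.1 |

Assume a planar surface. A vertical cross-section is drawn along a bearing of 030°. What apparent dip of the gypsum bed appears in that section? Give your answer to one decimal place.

Let the plane be z = a·x + b·y + c.
TP8−TP7: 116a + 24b = −29.4;  TP9−TP7: 465a + 227b = −117.9.
Solving gives a = −0.25337, b = −0.00036.
Unit vector along 030° is (sin 30°, cos 30°) = (0.5000, 0.8660).
Slope in that direction = a·(0.5000) + b·(0.8660) = −0.12700.
Apparent dip = arctan|0.12700| = 7.2° (true dip is 14.2°, so apparent ≤ true as expected).

7.2°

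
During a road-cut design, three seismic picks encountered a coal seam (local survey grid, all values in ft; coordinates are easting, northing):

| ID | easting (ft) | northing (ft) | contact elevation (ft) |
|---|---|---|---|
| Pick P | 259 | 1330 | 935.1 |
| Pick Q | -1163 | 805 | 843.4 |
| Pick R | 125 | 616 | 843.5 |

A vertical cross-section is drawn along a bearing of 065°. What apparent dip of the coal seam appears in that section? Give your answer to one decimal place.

Let the plane be z = a·easting + b·northing + c.
Pick Q−Pick P: −1422a − 525b = −91.7;  Pick R−Pick P: −134a − 714b = −91.6.
Solving gives a = 0.01840, b = 0.12484.
Unit vector along 065° is (sin 65°, cos 65°) = (0.9063, 0.4226).
Slope in that direction = a·(0.9063) + b·(0.4226) = 0.06943.
Apparent dip = arctan|0.06943| = 4.0° (true dip is 7.2°, so apparent ≤ true as expected).

4.0°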